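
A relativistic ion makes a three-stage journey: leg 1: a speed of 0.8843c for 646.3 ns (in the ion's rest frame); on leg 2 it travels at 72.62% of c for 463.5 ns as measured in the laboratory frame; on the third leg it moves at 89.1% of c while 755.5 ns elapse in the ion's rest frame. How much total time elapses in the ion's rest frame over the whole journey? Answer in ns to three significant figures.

τ = 1720 ns

Leg 1: 646.3 ns is already measured in the ion's rest frame.
Leg 2: β = 0.7262; γ = 1/√(1 − 0.7262²) = 1/√0.4726 = 1.455; τ_2 = 463.5/1.455 = 318.6 ns.
Leg 3: 755.5 ns is already measured in the ion's rest frame.
Total: 646.3 + 318.6 + 755.5 ns.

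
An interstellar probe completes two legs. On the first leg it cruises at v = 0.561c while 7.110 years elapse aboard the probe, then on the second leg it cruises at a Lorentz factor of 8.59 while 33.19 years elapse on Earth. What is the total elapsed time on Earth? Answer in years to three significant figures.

Δt = 41.8 years

Leg 1: γ = 1/√(1 − 0.561²) = 1/√0.6853 = 1.208; Δt_1 = 1.208 × 7.110 = 8.589 years.
Leg 2: 33.19 years is already measured on Earth.
Total: 8.589 + 33.19 years.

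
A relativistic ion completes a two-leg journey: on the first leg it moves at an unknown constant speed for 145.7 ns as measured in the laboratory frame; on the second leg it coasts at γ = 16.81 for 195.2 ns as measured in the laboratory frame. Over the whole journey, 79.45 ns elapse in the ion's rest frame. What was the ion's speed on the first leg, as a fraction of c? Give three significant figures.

Leg 1: speed unknown; τ_1 = 145.7/γ_1.
Leg 2: γ = 16.81; τ_2 = 195.2/16.81 = 11.61 ns.
Total proper time: τ_1 + 11.61 = 79.45, so τ_1 = 79.45 − 11.61 = 67.84 ns.
γ_1 = 145.7/67.84 = 2.148; β = √(1 − 1/γ²) = √0.7832.

β = 0.885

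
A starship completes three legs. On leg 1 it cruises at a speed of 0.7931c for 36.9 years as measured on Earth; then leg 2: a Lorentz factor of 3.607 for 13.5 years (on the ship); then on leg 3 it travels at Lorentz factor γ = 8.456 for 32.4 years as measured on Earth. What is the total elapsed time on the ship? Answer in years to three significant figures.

τ = 39.8 years

Leg 1: γ = 1/√(1 − 0.7931²) = 1/√0.3710 = 1.642; τ_1 = 36.9/1.642 = 22.48 years.
Leg 2: 13.5 years is already measured on the ship.
Leg 3: γ = 8.456; τ_3 = 32.4/8.456 = 3.832 years.
Total: 22.48 + 13.50 + 3.832 years.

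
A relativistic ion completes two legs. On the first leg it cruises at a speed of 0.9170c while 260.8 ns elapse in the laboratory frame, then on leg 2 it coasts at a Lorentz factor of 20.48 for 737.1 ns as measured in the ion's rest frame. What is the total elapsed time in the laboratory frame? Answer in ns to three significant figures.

Δt = 1.54×10⁴ ns

Leg 1: 260.8 ns is already measured in the laboratory frame.
Leg 2: γ = 20.48; Δt_2 = 20.48 × 737.1 = 1.510×10⁴ ns.
Total: 260.8 + 1.510×10⁴ ns.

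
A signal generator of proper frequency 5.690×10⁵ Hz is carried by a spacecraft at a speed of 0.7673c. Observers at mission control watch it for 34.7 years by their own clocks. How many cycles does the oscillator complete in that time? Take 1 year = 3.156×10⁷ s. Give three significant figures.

N = 4.00×10¹⁴

γ = 1/√(1 − 0.7673²) = 1/√0.4113 = 1.559
During 34.7 years of lab time, the oscillator's proper time advances by τ = Δt/γ = 34.7/1.559 = 22.25 years = 7.023×10⁸ s.
N = f × τ = 5.690×10⁵ × 7.023×10⁸ = 3.996×10¹⁴.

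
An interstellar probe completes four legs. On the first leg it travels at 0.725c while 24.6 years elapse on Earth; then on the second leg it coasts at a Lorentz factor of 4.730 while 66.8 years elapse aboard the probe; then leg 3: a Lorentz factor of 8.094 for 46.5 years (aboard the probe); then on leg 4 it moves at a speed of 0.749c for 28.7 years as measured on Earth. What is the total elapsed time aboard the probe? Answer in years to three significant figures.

τ = 149 years

Leg 1: γ = 1/√(1 − 0.725²) = 1/√0.4744 = 1.452; τ_1 = 24.6/1.452 = 16.94 years.
Leg 2: 66.8 years is already measured aboard the probe.
Leg 3: 46.5 years is already measured aboard the probe.
Leg 4: γ = 1/√(1 − 0.749²) = 1/√0.4390 = 1.509; τ_4 = 28.7/1.509 = 19.02 years.
Total: 16.94 + 66.80 + 46.50 + 19.02 years.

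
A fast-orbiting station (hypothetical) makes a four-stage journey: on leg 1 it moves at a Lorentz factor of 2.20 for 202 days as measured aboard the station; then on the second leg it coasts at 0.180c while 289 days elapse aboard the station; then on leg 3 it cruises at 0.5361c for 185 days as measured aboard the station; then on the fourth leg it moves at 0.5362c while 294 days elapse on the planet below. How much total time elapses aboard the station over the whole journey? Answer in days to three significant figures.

τ = 924 days

Leg 1: 202 days is already measured aboard the station.
Leg 2: 289 days is already measured aboard the station.
Leg 3: 185 days is already measured aboard the station.
Leg 4: γ = 1/√(1 − 0.5362²) = 1/√0.7125 = 1.185; τ_4 = 294/1.185 = 248.2 days.
Total: 202.0 + 289.0 + 185.0 + 248.2 days.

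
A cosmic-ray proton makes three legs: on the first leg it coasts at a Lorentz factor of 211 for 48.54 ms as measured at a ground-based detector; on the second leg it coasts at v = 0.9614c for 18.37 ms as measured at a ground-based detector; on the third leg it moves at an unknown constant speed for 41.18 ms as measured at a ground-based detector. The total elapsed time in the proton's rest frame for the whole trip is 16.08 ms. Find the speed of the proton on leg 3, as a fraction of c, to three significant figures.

β = 0.965

Leg 1: γ = 211; τ_1 = 48.54/211.0 = 0.2300 ms.
Leg 2: γ = 1/√(1 − 0.9614²) = 1/√0.07571 = 3.634; τ_2 = 18.37/3.634 = 5.055 ms.
Leg 3: speed unknown; τ_3 = 41.18/γ_3.
Total proper time: 0.2300 + 5.055 + τ_3 = 16.08, so τ_3 = 16.08 − 5.285 = 10.80 ms.
γ_3 = 41.18/10.80 = 3.815; β = √(1 − 1/γ²) = √0.9313.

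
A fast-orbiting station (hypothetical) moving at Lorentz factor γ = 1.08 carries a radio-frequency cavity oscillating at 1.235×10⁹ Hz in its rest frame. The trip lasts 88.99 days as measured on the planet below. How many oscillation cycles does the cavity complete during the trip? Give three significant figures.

N = 8.79×10¹⁵

γ = 1.08
The oscillator's own cycle count is N = f × τ where τ is the proper time aboard the station. τ = Δt/γ = 88.99/1.080 = 82.40 days = 7.119×10⁶ s.
N = 1.235×10⁹ × 7.119×10⁶ = 8.792×10¹⁵.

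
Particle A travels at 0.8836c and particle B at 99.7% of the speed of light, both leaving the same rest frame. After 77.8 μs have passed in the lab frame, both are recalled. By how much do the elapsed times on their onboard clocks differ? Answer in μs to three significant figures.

A: γ = 1/√(1 − 0.8836²) = 1/√0.2193 = 2.136; τ_A = 77.8/2.136 = 36.43 μs.
B: β = 0.997; γ = 1/√(1 − 0.997²) = 1/√0.005991 = 12.92; τ_B = 77.8/12.92 = 6.022 μs.

|τ_A − τ_B| = 30.4 μs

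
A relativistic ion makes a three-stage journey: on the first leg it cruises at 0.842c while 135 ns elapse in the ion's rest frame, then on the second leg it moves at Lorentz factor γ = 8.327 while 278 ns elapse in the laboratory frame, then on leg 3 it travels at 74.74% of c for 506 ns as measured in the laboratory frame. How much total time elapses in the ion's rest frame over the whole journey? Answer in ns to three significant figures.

τ = 505 ns

Leg 1: 135 ns is already measured in the ion's rest frame.
Leg 2: γ = 8.327; τ_2 = 278/8.327 = 33.39 ns.
Leg 3: β = 0.7474; γ = 1/√(1 − 0.7474²) = 1/√0.4414 = 1.505; τ_3 = 506/1.505 = 336.2 ns.
Total: 135.0 + 33.39 + 336.2 ns.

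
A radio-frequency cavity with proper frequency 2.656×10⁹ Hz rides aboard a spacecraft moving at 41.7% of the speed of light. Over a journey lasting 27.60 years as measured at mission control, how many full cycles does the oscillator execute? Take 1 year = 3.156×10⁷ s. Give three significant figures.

β = 0.417; γ = 1/√(1 − 0.417²) = 1/√0.8261 = 1.100
The oscillator's own cycle count is N = f × τ where τ is the proper time aboard the spacecraft. τ = Δt/γ = 27.60/1.100 = 25.09 years = 7.917×10⁸ s.
N = 2.656×10⁹ × 7.917×10⁸ = 2.103×10¹⁸.

N = 2.10×10¹⁸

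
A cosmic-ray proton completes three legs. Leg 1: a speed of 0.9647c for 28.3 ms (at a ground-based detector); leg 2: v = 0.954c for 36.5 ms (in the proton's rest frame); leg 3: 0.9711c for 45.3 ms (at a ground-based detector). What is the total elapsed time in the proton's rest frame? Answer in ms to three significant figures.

τ = 54.8 ms

Leg 1: γ = 1/√(1 − 0.9647²) = 1/√0.06935 = 3.797; τ_1 = 28.3/3.797 = 7.453 ms.
Leg 2: 36.5 ms is already measured in the proton's rest frame.
Leg 3: γ = 1/√(1 − 0.9711²) = 1/√0.05696 = 4.190; τ_3 = 45.3/4.190 = 10.81 ms.
Total: 7.453 + 36.50 + 10.81 ms.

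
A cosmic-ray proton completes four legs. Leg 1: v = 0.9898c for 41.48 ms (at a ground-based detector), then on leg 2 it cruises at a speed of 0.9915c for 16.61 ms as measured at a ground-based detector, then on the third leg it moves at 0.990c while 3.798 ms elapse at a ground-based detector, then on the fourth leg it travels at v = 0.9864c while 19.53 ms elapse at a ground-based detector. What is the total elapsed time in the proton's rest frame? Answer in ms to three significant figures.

Leg 1: γ = 1/√(1 − 0.9898²) = 1/√0.02030 = 7.019; τ_1 = 41.48/7.019 = 5.909 ms.
Leg 2: γ = 1/√(1 − 0.9915²) = 1/√0.01693 = 7.686; τ_2 = 16.61/7.686 = 2.161 ms.
Leg 3: γ = 1/√(1 − 0.990²) = 1/√0.01990 = 7.089; τ_3 = 3.798/7.089 = 0.5358 ms.
Leg 4: γ = 1/√(1 − 0.9864²) = 1/√0.02702 = 6.084; τ_4 = 19.53/6.084 = 3.210 ms.
Total: 5.909 + 2.161 + 0.5358 + 3.210 ms.

τ = 11.8 ms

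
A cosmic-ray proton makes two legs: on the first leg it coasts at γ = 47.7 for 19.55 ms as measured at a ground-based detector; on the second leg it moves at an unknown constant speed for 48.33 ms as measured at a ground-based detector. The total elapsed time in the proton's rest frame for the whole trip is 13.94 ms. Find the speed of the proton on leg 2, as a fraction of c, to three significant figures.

Leg 1: γ = 47.7; τ_1 = 19.55/47.70 = 0.4099 ms.
Leg 2: speed unknown; τ_2 = 48.33/γ_2.
Total proper time: 0.4099 + τ_2 = 13.94, so τ_2 = 13.94 − 0.4099 = 13.53 ms.
γ_2 = 48.33/13.53 = 3.572; β = √(1 − 1/γ²) = √0.9216.

β = 0.960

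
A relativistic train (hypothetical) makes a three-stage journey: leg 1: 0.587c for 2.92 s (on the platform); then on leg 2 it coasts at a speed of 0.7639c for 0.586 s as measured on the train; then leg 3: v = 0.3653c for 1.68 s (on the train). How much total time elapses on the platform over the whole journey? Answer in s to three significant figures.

Δt = 5.63 s

Leg 1: 2.92 s is already measured on the platform.
Leg 2: γ = 1/√(1 − 0.7639²) = 1/√0.4165 = 1.550; Δt_2 = 1.550 × 0.586 = 0.9081 s.
Leg 3: γ = 1/√(1 − 0.3653²) = 1/√0.8666 = 1.074; Δt_3 = 1.074 × 1.68 = 1.805 s.
Total: 2.920 + 0.9081 + 1.805 s.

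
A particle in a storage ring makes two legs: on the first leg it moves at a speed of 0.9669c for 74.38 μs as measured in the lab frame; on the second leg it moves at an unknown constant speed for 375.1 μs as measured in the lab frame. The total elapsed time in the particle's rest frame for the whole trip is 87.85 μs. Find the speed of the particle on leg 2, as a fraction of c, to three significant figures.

Leg 1: γ = 1/√(1 − 0.9669²) = 1/√0.06510 = 3.919; τ_1 = 74.38/3.919 = 18.98 μs.
Leg 2: speed unknown; τ_2 = 375.1/γ_2.
Total proper time: 18.98 + τ_2 = 87.85, so τ_2 = 87.85 − 18.98 = 68.87 μs.
γ_2 = 375.1/68.87 = 5.446; β = √(1 − 1/γ²) = √0.9663.

β = 0.983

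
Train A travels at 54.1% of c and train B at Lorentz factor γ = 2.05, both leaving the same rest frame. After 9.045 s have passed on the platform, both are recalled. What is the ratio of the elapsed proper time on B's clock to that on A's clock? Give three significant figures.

A: β = 0.541; γ = 1/√(1 − 0.541²) = 1/√0.7073 = 1.189. B: γ = 2.05.
τ_A/τ_B = γ_B/γ_A = 2.050/1.189 = 1.724, so τ_B/τ_A = 0.5800.

τ_B/τ_A = 0.580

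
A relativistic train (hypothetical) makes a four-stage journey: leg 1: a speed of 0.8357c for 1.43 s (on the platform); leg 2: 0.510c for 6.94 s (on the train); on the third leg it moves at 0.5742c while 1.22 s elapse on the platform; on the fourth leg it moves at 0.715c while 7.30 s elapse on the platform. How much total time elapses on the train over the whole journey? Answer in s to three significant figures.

τ = 13.8 s

Leg 1: γ = 1/√(1 − 0.8357²) = 1/√0.3016 = 1.821; τ_1 = 1.43/1.821 = 0.7853 s.
Leg 2: 6.94 s is already measured on the train.
Leg 3: γ = 1/√(1 − 0.5742²) = 1/√0.6703 = 1.221; τ_3 = 1.22/1.221 = 0.9988 s.
Leg 4: γ = 1/√(1 − 0.715²) = 1/√0.4888 = 1.430; τ_4 = 7.30/1.430 = 5.104 s.
Total: 0.7853 + 6.940 + 0.9988 + 5.104 s.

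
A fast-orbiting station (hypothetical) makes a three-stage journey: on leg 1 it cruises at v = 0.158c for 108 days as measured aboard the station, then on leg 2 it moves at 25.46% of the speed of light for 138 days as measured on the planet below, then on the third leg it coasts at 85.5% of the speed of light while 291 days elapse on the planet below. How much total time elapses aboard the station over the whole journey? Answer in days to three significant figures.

τ = 392 days

Leg 1: 108 days is already measured aboard the station.
Leg 2: β = 0.2546; γ = 1/√(1 − 0.2546²) = 1/√0.9352 = 1.034; τ_2 = 138/1.034 = 133.5 days.
Leg 3: β = 0.855; γ = 1/√(1 − 0.855²) = 1/√0.2690 = 1.928; τ_3 = 291/1.928 = 150.9 days.
Total: 108.0 + 133.5 + 150.9 days.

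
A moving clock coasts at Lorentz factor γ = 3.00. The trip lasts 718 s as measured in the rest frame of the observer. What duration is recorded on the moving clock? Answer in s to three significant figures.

τ = 239 s

γ = 3.00
The interval measured in the rest frame of the observer is the dilated one; the clock on the moving clock measures the proper time τ = Δt/γ = 718/3.000 s.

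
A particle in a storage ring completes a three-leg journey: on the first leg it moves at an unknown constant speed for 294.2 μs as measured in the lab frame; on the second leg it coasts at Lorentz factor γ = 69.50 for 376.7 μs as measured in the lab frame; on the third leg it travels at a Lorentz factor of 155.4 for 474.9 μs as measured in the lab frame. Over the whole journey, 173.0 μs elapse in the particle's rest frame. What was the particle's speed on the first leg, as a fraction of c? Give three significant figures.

Leg 1: speed unknown; τ_1 = 294.2/γ_1.
Leg 2: γ = 69.50; τ_2 = 376.7/69.50 = 5.420 μs.
Leg 3: γ = 155.4; τ_3 = 474.9/155.4 = 3.056 μs.
Total proper time: τ_1 + 5.420 + 3.056 = 173.0, so τ_1 = 173.0 − 8.476 = 164.5 μs.
γ_1 = 294.2/164.5 = 1.788; β = √(1 − 1/γ²) = √0.6873.

β = 0.829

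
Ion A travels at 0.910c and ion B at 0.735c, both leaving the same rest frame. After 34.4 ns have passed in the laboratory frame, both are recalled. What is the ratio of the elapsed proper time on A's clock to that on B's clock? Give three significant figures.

A: γ = 1/√(1 − 0.910²) = 1/√0.1719 = 2.412. B: γ = 1/√(1 − 0.735²) = 1/√0.4598 = 1.475.
τ_A/τ_B = γ_B/γ_A = 1.475/2.412 = 0.6115, so τ_A/τ_B = 0.6115.

τ_A/τ_B = 0.611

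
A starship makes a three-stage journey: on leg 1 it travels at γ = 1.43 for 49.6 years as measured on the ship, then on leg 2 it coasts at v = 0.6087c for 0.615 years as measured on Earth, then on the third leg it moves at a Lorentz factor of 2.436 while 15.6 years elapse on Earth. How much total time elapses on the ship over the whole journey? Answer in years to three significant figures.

Leg 1: 49.6 years is already measured on the ship.
Leg 2: γ = 1/√(1 − 0.6087²) = 1/√0.6295 = 1.260; τ_2 = 0.615/1.260 = 0.4879 years.
Leg 3: γ = 2.436; τ_3 = 15.6/2.436 = 6.404 years.
Total: 49.60 + 0.4879 + 6.404 years.

τ = 56.5 years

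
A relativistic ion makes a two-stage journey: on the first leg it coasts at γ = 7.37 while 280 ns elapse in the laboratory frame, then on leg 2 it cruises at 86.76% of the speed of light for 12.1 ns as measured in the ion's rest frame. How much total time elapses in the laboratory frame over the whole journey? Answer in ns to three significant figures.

Δt = 304 ns

Leg 1: 280 ns is already measured in the laboratory frame.
Leg 2: β = 0.8676; γ = 1/√(1 − 0.8676²) = 1/√0.2473 = 2.011; Δt_2 = 2.011 × 12.1 = 24.33 ns.
Total: 280.0 + 24.33 ns.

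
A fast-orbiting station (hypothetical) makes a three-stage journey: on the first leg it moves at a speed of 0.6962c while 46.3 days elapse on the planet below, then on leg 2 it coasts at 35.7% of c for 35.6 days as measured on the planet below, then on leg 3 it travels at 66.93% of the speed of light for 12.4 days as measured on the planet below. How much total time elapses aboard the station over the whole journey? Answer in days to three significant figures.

τ = 75.7 days

Leg 1: γ = 1/√(1 − 0.6962²) = 1/√0.5153 = 1.393; τ_1 = 46.3/1.393 = 33.24 days.
Leg 2: β = 0.357; γ = 1/√(1 − 0.357²) = 1/√0.8726 = 1.071; τ_2 = 35.6/1.071 = 33.25 days.
Leg 3: β = 0.6693; γ = 1/√(1 − 0.6693²) = 1/√0.5520 = 1.346; τ_3 = 12.4/1.346 = 9.213 days.
Total: 33.24 + 33.25 + 9.213 days.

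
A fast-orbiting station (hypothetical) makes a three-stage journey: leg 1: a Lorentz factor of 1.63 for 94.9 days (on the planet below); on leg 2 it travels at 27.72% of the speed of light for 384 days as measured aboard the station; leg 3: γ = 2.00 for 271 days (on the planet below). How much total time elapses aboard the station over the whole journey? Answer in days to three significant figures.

τ = 578 days

Leg 1: γ = 1.63; τ_1 = 94.9/1.630 = 58.22 days.
Leg 2: 384 days is already measured aboard the station.
Leg 3: γ = 2.00; τ_3 = 271/2.000 = 135.5 days.
Total: 58.22 + 384.0 + 135.5 days.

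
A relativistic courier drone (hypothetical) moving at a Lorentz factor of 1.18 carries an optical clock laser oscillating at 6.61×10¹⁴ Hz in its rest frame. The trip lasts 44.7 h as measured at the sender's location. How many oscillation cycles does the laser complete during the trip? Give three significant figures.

N = 9.01×10¹⁹

γ = 1.18
The oscillator's own cycle count is N = f × τ where τ is the proper time aboard the drone. τ = Δt/γ = 44.7/1.180 = 37.88 h = 1.364×10⁵ s.
N = 6.61×10¹⁴ × 1.364×10⁵ = 9.014×10¹⁹.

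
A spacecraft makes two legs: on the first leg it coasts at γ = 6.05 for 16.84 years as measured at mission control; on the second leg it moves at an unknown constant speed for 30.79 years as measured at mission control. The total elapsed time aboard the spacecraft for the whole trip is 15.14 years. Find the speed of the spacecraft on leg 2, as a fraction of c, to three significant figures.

Leg 1: γ = 6.05; τ_1 = 16.84/6.050 = 2.783 years.
Leg 2: speed unknown; τ_2 = 30.79/γ_2.
Total proper time: 2.783 + τ_2 = 15.14, so τ_2 = 15.14 − 2.783 = 12.36 years.
γ_2 = 30.79/12.36 = 2.492; β = √(1 − 1/γ²) = √0.8389.

β = 0.916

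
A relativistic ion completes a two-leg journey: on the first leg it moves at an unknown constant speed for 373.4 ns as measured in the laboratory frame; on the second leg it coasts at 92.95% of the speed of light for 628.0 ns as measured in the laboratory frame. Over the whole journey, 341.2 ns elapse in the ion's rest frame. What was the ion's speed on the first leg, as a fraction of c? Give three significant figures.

β = 0.956

Leg 1: speed unknown; τ_1 = 373.4/γ_1.
Leg 2: β = 0.9295; γ = 1/√(1 − 0.9295²) = 1/√0.1360 = 2.711; τ_2 = 628.0/2.711 = 231.6 ns.
Total proper time: τ_1 + 231.6 = 341.2, so τ_1 = 341.2 − 231.6 = 109.6 ns.
γ_1 = 373.4/109.6 = 3.408; β = √(1 − 1/γ²) = √0.9139.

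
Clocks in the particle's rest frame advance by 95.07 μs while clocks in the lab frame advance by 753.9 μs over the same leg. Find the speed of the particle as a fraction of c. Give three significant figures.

The proper time is measured in the particle's rest frame (both events occur at the particle's location); Δt is measured in the lab frame. γ = Δt/τ = 753.9/95.07 = 7.930.
β = √(1 − 1/γ²) = √(1 − 0.01590) = √0.9841

v = 0.992c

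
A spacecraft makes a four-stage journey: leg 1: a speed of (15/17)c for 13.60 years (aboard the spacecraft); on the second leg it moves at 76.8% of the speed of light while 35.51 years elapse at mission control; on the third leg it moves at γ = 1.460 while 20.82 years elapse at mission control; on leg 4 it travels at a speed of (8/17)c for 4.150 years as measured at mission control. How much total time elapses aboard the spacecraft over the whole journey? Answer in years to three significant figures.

τ = 54.3 years

Leg 1: 13.60 years is already measured aboard the spacecraft.
Leg 2: β = 0.768; γ = 1/√(1 − 0.768²) = 1/√0.4102 = 1.561; τ_2 = 35.51/1.561 = 22.74 years.
Leg 3: γ = 1.460; τ_3 = 20.82/1.460 = 14.26 years.
Leg 4: γ = 1/√(1 − (8/17)²) = 17/15 ≈ 1.133; τ_4 = 4.150/1.133 = 3.662 years.
Total: 13.60 + 22.74 + 14.26 + 3.662 years.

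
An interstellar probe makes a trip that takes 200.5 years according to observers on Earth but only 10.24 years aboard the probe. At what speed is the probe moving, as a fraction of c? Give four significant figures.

v = 0.9987c

The proper time is measured aboard the probe (both events occur at the probe's location); Δt is measured on Earth. γ = Δt/τ = 200.5/10.24 = 19.58.
β = √(1 − 1/γ²) = √(1 − 0.002608) = √0.9974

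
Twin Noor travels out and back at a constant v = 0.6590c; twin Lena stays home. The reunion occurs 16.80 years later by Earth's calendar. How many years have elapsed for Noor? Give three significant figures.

τ = 12.6 years

γ = 1/√(1 − 0.6590²) = 1/√0.5657 = 1.330
Noor's clock measures proper time along the trip: τ = Δt/γ = 16.80/1.330 years.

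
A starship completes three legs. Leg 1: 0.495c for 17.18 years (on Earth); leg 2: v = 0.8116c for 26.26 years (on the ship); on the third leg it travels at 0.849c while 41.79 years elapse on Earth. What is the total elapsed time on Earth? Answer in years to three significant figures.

Δt = 104 years

Leg 1: 17.18 years is already measured on Earth.
Leg 2: γ = 1/√(1 − 0.8116²) = 1/√0.3413 = 1.712; Δt_2 = 1.712 × 26.26 = 44.95 years.
Leg 3: 41.79 years is already measured on Earth.
Total: 17.18 + 44.95 + 41.79 years.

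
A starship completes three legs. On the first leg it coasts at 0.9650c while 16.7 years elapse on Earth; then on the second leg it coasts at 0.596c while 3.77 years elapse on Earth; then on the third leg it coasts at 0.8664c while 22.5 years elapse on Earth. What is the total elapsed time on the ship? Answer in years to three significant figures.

τ = 18.6 years

Leg 1: γ = 1/√(1 − 0.9650²) = 1/√0.06878 = 3.813; τ_1 = 16.7/3.813 = 4.380 years.
Leg 2: γ = 1/√(1 − 0.596²) = 1/√0.6448 = 1.245; τ_2 = 3.77/1.245 = 3.027 years.
Leg 3: γ = 1/√(1 − 0.8664²) = 1/√0.2494 = 2.003; τ_3 = 22.5/2.003 = 11.24 years.
Total: 4.380 + 3.027 + 11.24 years.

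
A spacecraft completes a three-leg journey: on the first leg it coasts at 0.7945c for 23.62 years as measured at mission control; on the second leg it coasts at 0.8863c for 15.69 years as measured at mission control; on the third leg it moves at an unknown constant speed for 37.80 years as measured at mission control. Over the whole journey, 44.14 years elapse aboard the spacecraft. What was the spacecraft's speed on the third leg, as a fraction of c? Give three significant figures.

β = 0.803

Leg 1: γ = 1/√(1 − 0.7945²) = 1/√0.3688 = 1.647; τ_1 = 23.62/1.647 = 14.34 years.
Leg 2: γ = 1/√(1 − 0.8863²) = 1/√0.2145 = 2.159; τ_2 = 15.69/2.159 = 7.266 years.
Leg 3: speed unknown; τ_3 = 37.80/γ_3.
Total proper time: 14.34 + 7.266 + τ_3 = 44.14, so τ_3 = 44.14 − 21.61 = 22.53 years.
γ_3 = 37.80/22.53 = 1.678; β = √(1 − 1/γ²) = √0.6447.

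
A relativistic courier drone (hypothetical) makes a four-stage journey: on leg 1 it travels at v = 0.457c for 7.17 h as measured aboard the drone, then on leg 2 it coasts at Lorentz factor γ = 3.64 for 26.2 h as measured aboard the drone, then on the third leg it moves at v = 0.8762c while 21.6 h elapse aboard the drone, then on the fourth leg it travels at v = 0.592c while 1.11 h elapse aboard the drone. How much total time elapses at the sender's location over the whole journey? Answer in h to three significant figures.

Leg 1: γ = 1/√(1 − 0.457²) = 1/√0.7912 = 1.124; Δt_1 = 1.124 × 7.17 = 8.061 h.
Leg 2: γ = 3.64; Δt_2 = 3.640 × 26.2 = 95.37 h.
Leg 3: γ = 1/√(1 − 0.8762²) = 1/√0.2323 = 2.075; Δt_3 = 2.075 × 21.6 = 44.82 h.
Leg 4: γ = 1/√(1 − 0.592²) = 1/√0.6495 = 1.241; Δt_4 = 1.241 × 1.11 = 1.377 h.
Total: 8.061 + 95.37 + 44.82 + 1.377 h.

Δt = 150 h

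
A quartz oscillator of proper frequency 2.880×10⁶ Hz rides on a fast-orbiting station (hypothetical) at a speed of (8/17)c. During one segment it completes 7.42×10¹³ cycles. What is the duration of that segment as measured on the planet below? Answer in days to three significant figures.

γ = 1/√(1 − (8/17)²) = 17/15 ≈ 1.133
Proper time for N cycles: τ = N/f = 7.42×10¹³/(2.880×10⁶) = 2.576×10⁷ s = 298.2 days.
Lab-frame duration Δt = γτ = 1.133 × 298.2 = 338.0 days.

Δt = 338 days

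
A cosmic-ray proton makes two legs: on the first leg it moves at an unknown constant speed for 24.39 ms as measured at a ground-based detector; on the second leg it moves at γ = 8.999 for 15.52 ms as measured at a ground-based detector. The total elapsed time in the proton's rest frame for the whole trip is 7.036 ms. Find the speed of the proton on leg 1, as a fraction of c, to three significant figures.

β = 0.976

Leg 1: speed unknown; τ_1 = 24.39/γ_1.
Leg 2: γ = 8.999; τ_2 = 15.52/8.999 = 1.725 ms.
Total proper time: τ_1 + 1.725 = 7.036, so τ_1 = 7.036 − 1.725 = 5.311 ms.
γ_1 = 24.39/5.311 = 4.592; β = √(1 − 1/γ²) = √0.9526.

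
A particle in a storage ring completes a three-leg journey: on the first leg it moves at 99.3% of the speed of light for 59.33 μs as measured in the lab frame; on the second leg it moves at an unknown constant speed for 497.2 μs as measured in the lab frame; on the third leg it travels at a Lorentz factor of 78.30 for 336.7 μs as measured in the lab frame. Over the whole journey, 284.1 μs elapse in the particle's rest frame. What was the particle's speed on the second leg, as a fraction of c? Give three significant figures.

Leg 1: β = 0.993; γ = 1/√(1 − 0.993²) = 1/√0.01395 = 8.466; τ_1 = 59.33/8.466 = 7.008 μs.
Leg 2: speed unknown; τ_2 = 497.2/γ_2.
Leg 3: γ = 78.30; τ_3 = 336.7/78.30 = 4.300 μs.
Total proper time: 7.008 + τ_2 + 4.300 = 284.1, so τ_2 = 284.1 − 11.31 = 272.8 μs.
γ_2 = 497.2/272.8 = 1.823; β = √(1 − 1/γ²) = √0.6990.

β = 0.836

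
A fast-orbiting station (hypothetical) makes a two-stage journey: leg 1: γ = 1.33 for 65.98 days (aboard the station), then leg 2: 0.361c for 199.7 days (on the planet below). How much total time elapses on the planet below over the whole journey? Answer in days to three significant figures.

Δt = 287 days

Leg 1: γ = 1.33; Δt_1 = 1.330 × 65.98 = 87.75 days.
Leg 2: 199.7 days is already measured on the planet below.
Total: 87.75 + 199.7 days.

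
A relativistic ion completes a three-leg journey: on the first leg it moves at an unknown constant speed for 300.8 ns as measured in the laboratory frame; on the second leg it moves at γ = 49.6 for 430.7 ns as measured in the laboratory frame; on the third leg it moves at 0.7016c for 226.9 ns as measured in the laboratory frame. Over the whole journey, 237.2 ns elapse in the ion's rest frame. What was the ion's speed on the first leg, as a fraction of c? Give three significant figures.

Leg 1: speed unknown; τ_1 = 300.8/γ_1.
Leg 2: γ = 49.6; τ_2 = 430.7/49.60 = 8.683 ns.
Leg 3: γ = 1/√(1 − 0.7016²) = 1/√0.5078 = 1.403; τ_3 = 226.9/1.403 = 161.7 ns.
Total proper time: τ_1 + 8.683 + 161.7 = 237.2, so τ_1 = 237.2 − 170.4 = 66.83 ns.
γ_1 = 300.8/66.83 = 4.501; β = √(1 − 1/γ²) = √0.9506.

β = 0.975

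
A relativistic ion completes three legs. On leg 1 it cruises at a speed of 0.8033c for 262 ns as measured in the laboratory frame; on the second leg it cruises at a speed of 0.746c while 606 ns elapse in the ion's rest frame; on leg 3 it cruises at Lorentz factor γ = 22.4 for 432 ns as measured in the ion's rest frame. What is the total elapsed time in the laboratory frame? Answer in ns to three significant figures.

Leg 1: 262 ns is already measured in the laboratory frame.
Leg 2: γ = 1/√(1 − 0.746²) = 1/√0.4435 = 1.502; Δt_2 = 1.502 × 606 = 910.0 ns.
Leg 3: γ = 22.4; Δt_3 = 22.40 × 432 = 9677 ns.
Total: 262.0 + 910.0 + 9677 ns.

Δt = 1.08×10⁴ ns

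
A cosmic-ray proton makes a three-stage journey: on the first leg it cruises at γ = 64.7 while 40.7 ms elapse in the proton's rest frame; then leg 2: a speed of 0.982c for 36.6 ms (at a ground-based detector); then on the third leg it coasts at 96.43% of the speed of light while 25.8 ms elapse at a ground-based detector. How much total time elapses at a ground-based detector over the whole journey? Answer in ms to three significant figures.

Leg 1: γ = 64.7; Δt_1 = 64.70 × 40.7 = 2633 ms.
Leg 2: 36.6 ms is already measured at a ground-based detector.
Leg 3: 25.8 ms is already measured at a ground-based detector.
Total: 2633 + 36.60 + 25.80 ms.

Δt = 2700 ms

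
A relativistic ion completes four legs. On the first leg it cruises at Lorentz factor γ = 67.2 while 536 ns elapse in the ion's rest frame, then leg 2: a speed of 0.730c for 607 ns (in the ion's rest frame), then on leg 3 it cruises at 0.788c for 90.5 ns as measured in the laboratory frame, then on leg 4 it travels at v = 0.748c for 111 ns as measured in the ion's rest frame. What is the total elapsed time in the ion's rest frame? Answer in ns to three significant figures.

Leg 1: 536 ns is already measured in the ion's rest frame.
Leg 2: 607 ns is already measured in the ion's rest frame.
Leg 3: γ = 1/√(1 − 0.788²) = 1/√0.3791 = 1.624; τ_3 = 90.5/1.624 = 55.72 ns.
Leg 4: 111 ns is already measured in the ion's rest frame.
Total: 536.0 + 607.0 + 55.72 + 111.0 ns.

τ = 1310 ns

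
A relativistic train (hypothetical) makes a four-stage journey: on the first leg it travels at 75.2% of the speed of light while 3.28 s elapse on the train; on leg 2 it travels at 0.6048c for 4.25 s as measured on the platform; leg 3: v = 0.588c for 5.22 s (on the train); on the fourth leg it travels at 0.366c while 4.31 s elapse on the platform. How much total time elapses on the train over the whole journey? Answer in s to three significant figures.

Leg 1: 3.28 s is already measured on the train.
Leg 2: γ = 1/√(1 − 0.6048²) = 1/√0.6342 = 1.256; τ_2 = 4.25/1.256 = 3.385 s.
Leg 3: 5.22 s is already measured on the train.
Leg 4: γ = 1/√(1 − 0.366²) = 1/√0.8660 = 1.075; τ_4 = 4.31/1.075 = 4.011 s.
Total: 3.280 + 3.385 + 5.220 + 4.011 s.

τ = 15.9 s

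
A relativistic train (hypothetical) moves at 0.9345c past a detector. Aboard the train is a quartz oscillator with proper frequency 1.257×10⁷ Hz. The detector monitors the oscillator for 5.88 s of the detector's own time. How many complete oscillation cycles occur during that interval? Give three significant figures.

γ = 1/√(1 − 0.9345²) = 1/√0.1267 = 2.809
During 5.88 s of lab time, the oscillator's proper time advances by τ = Δt/γ = 5.88/2.809 = 2.093 s = 2.093×10⁰ s.
N = f × τ = 1.257×10⁷ × 2.093×10⁰ = 2.631×10⁷.

N = 2.63×10⁷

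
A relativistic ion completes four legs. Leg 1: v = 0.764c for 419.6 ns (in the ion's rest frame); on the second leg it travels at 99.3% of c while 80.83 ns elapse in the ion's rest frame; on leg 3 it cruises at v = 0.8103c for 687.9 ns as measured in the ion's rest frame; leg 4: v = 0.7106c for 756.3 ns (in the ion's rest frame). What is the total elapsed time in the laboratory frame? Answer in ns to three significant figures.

Leg 1: γ = 1/√(1 − 0.764²) = 1/√0.4163 = 1.550; Δt_1 = 1.550 × 419.6 = 650.3 ns.
Leg 2: β = 0.993; γ = 1/√(1 − 0.993²) = 1/√0.01395 = 8.466; Δt_2 = 8.466 × 80.83 = 684.3 ns.
Leg 3: γ = 1/√(1 − 0.8103²) = 1/√0.3434 = 1.706; Δt_3 = 1.706 × 687.9 = 1174 ns.
Leg 4: γ = 1/√(1 − 0.7106²) = 1/√0.4950 = 1.421; Δt_4 = 1.421 × 756.3 = 1075 ns.
Total: 650.3 + 684.3 + 1174 + 1075 ns.

Δt = 3580 ns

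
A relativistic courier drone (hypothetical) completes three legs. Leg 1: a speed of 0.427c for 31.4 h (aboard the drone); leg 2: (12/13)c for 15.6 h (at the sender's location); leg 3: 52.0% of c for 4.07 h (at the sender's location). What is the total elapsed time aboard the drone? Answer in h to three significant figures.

Leg 1: 31.4 h is already measured aboard the drone.
Leg 2: γ = 1/√(1 − (12/13)²) = 13/5 = 2.600; τ_2 = 15.6/2.600 = 6.000 h.
Leg 3: β = 0.520; γ = 1/√(1 − 0.520²) = 1/√0.7296 = 1.171; τ_3 = 4.07/1.171 = 3.476 h.
Total: 31.40 + 6.000 + 3.476 h.

τ = 40.9 h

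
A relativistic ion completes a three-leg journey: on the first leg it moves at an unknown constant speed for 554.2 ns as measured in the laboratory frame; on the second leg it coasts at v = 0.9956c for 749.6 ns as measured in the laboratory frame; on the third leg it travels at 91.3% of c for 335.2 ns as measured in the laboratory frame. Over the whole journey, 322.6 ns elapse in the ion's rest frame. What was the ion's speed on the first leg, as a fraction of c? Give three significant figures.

β = 0.978

Leg 1: speed unknown; τ_1 = 554.2/γ_1.
Leg 2: γ = 1/√(1 − 0.9956²) = 1/√0.008781 = 10.67; τ_2 = 749.6/10.67 = 70.24 ns.
Leg 3: β = 0.913; γ = 1/√(1 − 0.913²) = 1/√0.1664 = 2.451; τ_3 = 335.2/2.451 = 136.7 ns.
Total proper time: τ_1 + 70.24 + 136.7 = 322.6, so τ_1 = 322.6 − 207.0 = 115.6 ns.
γ_1 = 554.2/115.6 = 4.794; β = √(1 − 1/γ²) = √0.9565.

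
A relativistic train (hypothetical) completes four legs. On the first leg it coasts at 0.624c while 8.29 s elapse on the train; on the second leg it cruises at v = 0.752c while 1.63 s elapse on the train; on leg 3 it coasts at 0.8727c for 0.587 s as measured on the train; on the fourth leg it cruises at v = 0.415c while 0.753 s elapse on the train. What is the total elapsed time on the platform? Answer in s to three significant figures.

Leg 1: γ = 1/√(1 − 0.624²) = 1/√0.6106 = 1.280; Δt_1 = 1.280 × 8.29 = 10.61 s.
Leg 2: γ = 1/√(1 − 0.752²) = 1/√0.4345 = 1.517; Δt_2 = 1.517 × 1.63 = 2.473 s.
Leg 3: γ = 1/√(1 − 0.8727²) = 1/√0.2384 = 2.048; Δt_3 = 2.048 × 0.587 = 1.202 s.
Leg 4: γ = 1/√(1 − 0.415²) = 1/√0.8278 = 1.099; Δt_4 = 1.099 × 0.753 = 0.8276 s.
Total: 10.61 + 2.473 + 1.202 + 0.8276 s.

Δt = 15.1 s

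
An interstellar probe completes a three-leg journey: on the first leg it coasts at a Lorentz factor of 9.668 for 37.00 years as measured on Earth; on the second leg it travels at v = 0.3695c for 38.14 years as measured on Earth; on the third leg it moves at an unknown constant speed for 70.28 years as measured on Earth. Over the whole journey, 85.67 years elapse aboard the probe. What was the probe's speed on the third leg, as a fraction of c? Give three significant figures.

β = 0.751

Leg 1: γ = 9.668; τ_1 = 37.00/9.668 = 3.827 years.
Leg 2: γ = 1/√(1 − 0.3695²) = 1/√0.8635 = 1.076; τ_2 = 38.14/1.076 = 35.44 years.
Leg 3: speed unknown; τ_3 = 70.28/γ_3.
Total proper time: 3.827 + 35.44 + τ_3 = 85.67, so τ_3 = 85.67 − 39.27 = 46.40 years.
γ_3 = 70.28/46.40 = 1.515; β = √(1 − 1/γ²) = √0.5641.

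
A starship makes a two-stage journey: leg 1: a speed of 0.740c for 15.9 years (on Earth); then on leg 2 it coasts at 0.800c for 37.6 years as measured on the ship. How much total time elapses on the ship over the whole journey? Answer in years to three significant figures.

Leg 1: γ = 1/√(1 − 0.740²) = 1/√0.4524 = 1.487; τ_1 = 15.9/1.487 = 10.69 years.
Leg 2: 37.6 years is already measured on the ship.
Total: 10.69 + 37.60 years.

τ = 48.3 years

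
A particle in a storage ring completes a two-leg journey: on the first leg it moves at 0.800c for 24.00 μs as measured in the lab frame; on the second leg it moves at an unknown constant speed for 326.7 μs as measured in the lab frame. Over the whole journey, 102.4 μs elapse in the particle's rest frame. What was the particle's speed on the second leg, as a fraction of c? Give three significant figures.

Leg 1: γ = 1/√(1 − 0.800²) = 5/3 ≈ 1.667; τ_1 = 24.00/1.667 = 14.40 μs.
Leg 2: speed unknown; τ_2 = 326.7/γ_2.
Total proper time: 14.40 + τ_2 = 102.4, so τ_2 = 102.4 − 14.40 = 88.00 μs.
γ_2 = 326.7/88.00 = 3.712; β = √(1 − 1/γ²) = √0.9274.

β = 0.963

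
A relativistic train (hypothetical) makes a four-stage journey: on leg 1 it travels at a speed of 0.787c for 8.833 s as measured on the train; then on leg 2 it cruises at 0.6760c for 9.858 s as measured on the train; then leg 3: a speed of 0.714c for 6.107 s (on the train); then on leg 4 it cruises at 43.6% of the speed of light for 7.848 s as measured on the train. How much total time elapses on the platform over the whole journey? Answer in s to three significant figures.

Leg 1: γ = 1/√(1 − 0.787²) = 1/√0.3806 = 1.621; Δt_1 = 1.621 × 8.833 = 14.32 s.
Leg 2: γ = 1/√(1 − 0.6760²) = 1/√0.5430 = 1.357; Δt_2 = 1.357 × 9.858 = 13.38 s.
Leg 3: γ = 1/√(1 − 0.714²) = 1/√0.4902 = 1.428; Δt_3 = 1.428 × 6.107 = 8.722 s.
Leg 4: β = 0.436; γ = 1/√(1 − 0.436²) = 1/√0.8099 = 1.111; Δt_4 = 1.111 × 7.848 = 8.721 s.
Total: 14.32 + 13.38 + 8.722 + 8.721 s.

Δt = 45.1 s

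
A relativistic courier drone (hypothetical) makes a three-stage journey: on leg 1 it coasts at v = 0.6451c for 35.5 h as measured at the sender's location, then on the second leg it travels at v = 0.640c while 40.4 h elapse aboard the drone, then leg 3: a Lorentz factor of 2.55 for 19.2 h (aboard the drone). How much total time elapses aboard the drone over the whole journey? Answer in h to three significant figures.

τ = 86.7 h

Leg 1: γ = 1/√(1 − 0.6451²) = 1/√0.5838 = 1.309; τ_1 = 35.5/1.309 = 27.13 h.
Leg 2: 40.4 h is already measured aboard the drone.
Leg 3: 19.2 h is already measured aboard the drone.
Total: 27.13 + 40.40 + 19.20 h.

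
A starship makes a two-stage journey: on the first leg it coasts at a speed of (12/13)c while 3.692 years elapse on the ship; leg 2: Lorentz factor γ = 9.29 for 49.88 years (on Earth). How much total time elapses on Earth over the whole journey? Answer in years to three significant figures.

Leg 1: γ = 1/√(1 − (12/13)²) = 13/5 = 2.600; Δt_1 = 2.600 × 3.692 = 9.599 years.
Leg 2: 49.88 years is already measured on Earth.
Total: 9.599 + 49.88 years.

Δt = 59.5 years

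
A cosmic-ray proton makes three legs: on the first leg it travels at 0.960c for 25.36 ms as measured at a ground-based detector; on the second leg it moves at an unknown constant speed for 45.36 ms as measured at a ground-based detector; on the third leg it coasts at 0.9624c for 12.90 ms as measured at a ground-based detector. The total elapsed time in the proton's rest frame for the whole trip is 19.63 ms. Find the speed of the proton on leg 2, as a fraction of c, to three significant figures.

β = 0.980

Leg 1: γ = 1/√(1 − 0.960²) = 25/7 ≈ 3.571; τ_1 = 25.36/3.571 = 7.101 ms.
Leg 2: speed unknown; τ_2 = 45.36/γ_2.
Leg 3: γ = 1/√(1 − 0.9624²) = 1/√0.07379 = 3.681; τ_3 = 12.90/3.681 = 3.504 ms.
Total proper time: 7.101 + τ_2 + 3.504 = 19.63, so τ_2 = 19.63 − 10.60 = 9.025 ms.
γ_2 = 45.36/9.025 = 5.026; β = √(1 − 1/γ²) = √0.9604.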